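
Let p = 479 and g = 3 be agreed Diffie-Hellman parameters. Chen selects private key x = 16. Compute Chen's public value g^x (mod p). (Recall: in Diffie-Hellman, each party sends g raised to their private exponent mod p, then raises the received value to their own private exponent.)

Public value = 3^16 (mod 479).
3^1 ≡ 3 (mod 479)
3^2 = (3^1)^2 ≡ 3^2 = 9 ≡ 9 (mod 479)
3^4 = (3^2)^2 ≡ 9^2 = 81 ≡ 81 (mod 479)
3^8 = (3^4)^2 ≡ 81^2 = 6561 ≡ 334 (mod 479)
3^16 = (3^8)^2 ≡ 334^2 = 111556 ≡ 428 (mod 479)

428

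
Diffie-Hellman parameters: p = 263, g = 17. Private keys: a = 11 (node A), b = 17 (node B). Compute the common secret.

Node A sends A = g^a mod p = 17^11 mod 263.
17^1 ≡ 17 (mod 263)
17^2 = (17^1)^2 ≡ 17^2 = 289 ≡ 26 (mod 263)
17^4 = (17^2)^2 ≡ 26^2 = 676 ≡ 150 (mod 263)
17^8 = (17^4)^2 ≡ 150^2 = 22500 ≡ 145 (mod 263)
17^11 = 17^8 · 17^2 · 17^1 ≡ 145 · 26 · 17 ≡ 181 (mod 263).
So A = 181. Node B then computes K = A^b mod p = 181^17 mod 263.
181^1 ≡ 181 (mod 263)
181^2 = (181^1)^2 ≡ 181^2 = 32761 ≡ 149 (mod 263)
181^4 = (181^2)^2 ≡ 149^2 = 22201 ≡ 109 (mod 263)
181^8 = (181^4)^2 ≡ 109^2 = 11881 ≡ 46 (mod 263)
181^16 = (181^8)^2 ≡ 46^2 = 2116 ≡ 12 (mod 263)
181^17 = 181^16 · 181^1 ≡ 12 · 181 ≡ 68 (mod 263).

68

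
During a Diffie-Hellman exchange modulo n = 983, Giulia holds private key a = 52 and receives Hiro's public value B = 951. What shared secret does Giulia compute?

Shared key K = 951^52 mod 983.
951^1 ≡ 951 (mod 983)
951^2 = (951^1)^2 ≡ 951^2 = 904401 ≡ 41 (mod 983)
951^4 = (951^2)^2 ≡ 41^2 = 1681 ≡ 698 (mod 983)
951^8 = (951^4)^2 ≡ 698^2 = 487204 ≡ 619 (mod 983)
951^16 = (951^8)^2 ≡ 619^2 = 383161 ≡ 774 (mod 983)
951^32 = (951^16)^2 ≡ 774^2 = 599076 ≡ 429 (mod 983)
951^52 = 951^32 · 951^16 · 951^4 ≡ 429 · 774 · 698 ≡ 300 (mod 983).

300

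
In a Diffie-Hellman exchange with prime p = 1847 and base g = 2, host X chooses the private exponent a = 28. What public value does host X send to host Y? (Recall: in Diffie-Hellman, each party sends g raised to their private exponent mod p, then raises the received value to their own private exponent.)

1711

Public value = 2^28 (mod 1847).
2^1 ≡ 2 (mod 1847)
2^2 = (2^1)^2 ≡ 2^2 = 4 ≡ 4 (mod 1847)
2^4 = (2^2)^2 ≡ 4^2 = 16 ≡ 16 (mod 1847)
2^8 = (2^4)^2 ≡ 16^2 = 256 ≡ 256 (mod 1847)
2^16 = (2^8)^2 ≡ 256^2 = 65536 ≡ 891 (mod 1847)
2^28 = 2^16 · 2^8 · 2^4 ≡ 891 · 256 · 16 ≡ 1711 (mod 1847).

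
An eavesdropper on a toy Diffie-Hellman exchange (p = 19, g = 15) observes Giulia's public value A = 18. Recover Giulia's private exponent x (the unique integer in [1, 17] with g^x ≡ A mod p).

9

Try successive powers of 15 modulo 19:
15^1 ≡ 15
15^2 ≡ 16
15^3 ≡ 12
15^4 ≡ 9
15^5 ≡ 2
15^6 ≡ 11
15^7 ≡ 13
15^8 ≡ 5
15^9 ≡ 18
Found: x = 9.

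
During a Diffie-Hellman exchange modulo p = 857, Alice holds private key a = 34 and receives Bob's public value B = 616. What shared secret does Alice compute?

109

Shared key K = 616^34 mod 857.
616^1 ≡ 616 (mod 857)
616^2 = (616^1)^2 ≡ 616^2 = 379456 ≡ 662 (mod 857)
616^4 = (616^2)^2 ≡ 662^2 = 438244 ≡ 317 (mod 857)
616^8 = (616^4)^2 ≡ 317^2 = 100489 ≡ 220 (mod 857)
616^16 = (616^8)^2 ≡ 220^2 = 48400 ≡ 408 (mod 857)
616^32 = (616^16)^2 ≡ 408^2 = 166464 ≡ 206 (mod 857)
616^34 = 616^32 · 616^2 ≡ 206 · 662 ≡ 109 (mod 857).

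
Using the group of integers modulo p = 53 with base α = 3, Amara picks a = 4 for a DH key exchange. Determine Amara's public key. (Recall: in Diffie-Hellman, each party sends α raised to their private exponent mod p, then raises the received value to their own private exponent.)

28

Public value = 3^4 mod 53.
3^1 ≡ 3 (mod 53)
3^2 = (3^1)^2 ≡ 3^2 = 9 ≡ 9 (mod 53)
3^4 = (3^2)^2 ≡ 9^2 = 81 ≡ 28 (mod 53)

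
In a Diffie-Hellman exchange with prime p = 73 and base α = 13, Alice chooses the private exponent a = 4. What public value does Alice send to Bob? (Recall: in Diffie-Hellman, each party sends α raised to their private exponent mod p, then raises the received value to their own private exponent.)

Public value = 13^4 (mod 73).
13^1 ≡ 13 (mod 73)
13^2 = (13^1)^2 ≡ 13^2 = 169 ≡ 23 (mod 73)
13^4 = (13^2)^2 ≡ 23^2 = 529 ≡ 18 (mod 73)

18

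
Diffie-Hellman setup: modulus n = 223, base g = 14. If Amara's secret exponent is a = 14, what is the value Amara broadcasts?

119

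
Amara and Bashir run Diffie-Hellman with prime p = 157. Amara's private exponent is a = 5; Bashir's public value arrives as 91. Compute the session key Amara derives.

61

Shared key K = 91^5 mod 157.
91^1 ≡ 91 (mod 157)
91^2 = (91^1)^2 ≡ 91^2 = 8281 ≡ 117 (mod 157)
91^4 = (91^2)^2 ≡ 117^2 = 13689 ≡ 30 (mod 157)
91^5 = 91^4 · 91^1 ≡ 30 · 91 ≡ 61 (mod 157).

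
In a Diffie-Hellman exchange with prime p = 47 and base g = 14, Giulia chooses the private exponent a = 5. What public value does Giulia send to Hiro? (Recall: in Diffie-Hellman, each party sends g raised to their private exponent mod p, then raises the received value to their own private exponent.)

Public value = 14^5 mod 47.
14^1 ≡ 14 (mod 47)
14^2 = (14^1)^2 ≡ 14^2 = 196 ≡ 8 (mod 47)
14^4 = (14^2)^2 ≡ 8^2 = 64 ≡ 17 (mod 47)
14^5 = 14^4 · 14^1 ≡ 17 · 14 ≡ 3 (mod 47).

3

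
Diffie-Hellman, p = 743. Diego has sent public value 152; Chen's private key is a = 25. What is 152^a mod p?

Shared key K = 152^25 mod 743.
152^1 ≡ 152 (mod 743)
152^2 = (152^1)^2 ≡ 152^2 = 23104 ≡ 71 (mod 743)
152^4 = (152^2)^2 ≡ 71^2 = 5041 ≡ 583 (mod 743)
152^8 = (152^4)^2 ≡ 583^2 = 339889 ≡ 338 (mod 743)
152^16 = (152^8)^2 ≡ 338^2 = 114244 ≡ 565 (mod 743)
152^25 = 152^16 · 152^8 · 152^1 ≡ 565 · 338 · 152 ≡ 659 (mod 743).

659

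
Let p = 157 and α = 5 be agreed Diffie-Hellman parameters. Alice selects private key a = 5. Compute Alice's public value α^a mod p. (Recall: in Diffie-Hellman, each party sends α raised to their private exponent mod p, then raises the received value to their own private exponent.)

142

Public value = 5^5 mod 157.
5^1 ≡ 5 (mod 157)
5^2 = (5^1)^2 ≡ 5^2 = 25 ≡ 25 (mod 157)
5^4 = (5^2)^2 ≡ 25^2 = 625 ≡ 154 (mod 157)
5^5 = 5^4 · 5^1 ≡ 154 · 5 ≡ 142 (mod 157).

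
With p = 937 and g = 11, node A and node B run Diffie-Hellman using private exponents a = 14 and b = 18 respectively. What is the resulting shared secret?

Node B sends B = g^b mod p = 11^18 mod 937.
11^1 ≡ 11 (mod 937)
11^2 = (11^1)^2 ≡ 11^2 = 121 ≡ 121 (mod 937)
11^4 = (11^2)^2 ≡ 121^2 = 14641 ≡ 586 (mod 937)
11^8 = (11^4)^2 ≡ 586^2 = 343396 ≡ 454 (mod 937)
11^16 = (11^8)^2 ≡ 454^2 = 206116 ≡ 913 (mod 937)
11^18 = 11^16 · 11^2 ≡ 913 · 121 ≡ 844 (mod 937).
So B = 844. Node A then computes K = B^a mod p = 844^14 mod 937.
844^1 ≡ 844 (mod 937)
844^2 = (844^1)^2 ≡ 844^2 = 712336 ≡ 216 (mod 937)
844^4 = (844^2)^2 ≡ 216^2 = 46656 ≡ 743 (mod 937)
844^8 = (844^4)^2 ≡ 743^2 = 552049 ≡ 156 (mod 937)
844^14 = 844^8 · 844^4 · 844^2 ≡ 156 · 743 · 216 ≡ 425 (mod 937).

425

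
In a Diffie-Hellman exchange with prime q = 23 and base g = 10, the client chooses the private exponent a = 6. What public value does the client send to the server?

6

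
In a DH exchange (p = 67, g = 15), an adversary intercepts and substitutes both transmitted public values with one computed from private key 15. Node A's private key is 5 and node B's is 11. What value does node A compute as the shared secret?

Node A receives an adversary's public value M = 15^15 mod 67 instead of the honest one.
15^1 ≡ 15 (mod 67)
15^2 = (15^1)^2 ≡ 15^2 = 225 ≡ 24 (mod 67)
15^4 = (15^2)^2 ≡ 24^2 = 576 ≡ 40 (mod 67)
15^8 = (15^4)^2 ≡ 40^2 = 1600 ≡ 59 (mod 67)
15^15 = 15^8 · 15^4 · 15^2 · 15^1 ≡ 59 · 40 · 24 · 15 ≡ 40 (mod 67).
So M = 40. Node A computes K = M^5 mod 67.
40^1 ≡ 40 (mod 67)
40^2 = (40^1)^2 ≡ 40^2 = 1600 ≡ 59 (mod 67)
40^4 = (40^2)^2 ≡ 59^2 = 3481 ≡ 64 (mod 67)
40^5 = 40^4 · 40^1 ≡ 64 · 40 ≡ 14 (mod 67).

14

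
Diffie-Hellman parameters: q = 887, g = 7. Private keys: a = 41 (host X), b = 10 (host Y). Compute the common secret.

Host X sends A = g^a mod q = 7^41 mod 887.
7^1 ≡ 7 (mod 887)
7^2 = (7^1)^2 ≡ 7^2 = 49 ≡ 49 (mod 887)
7^4 = (7^2)^2 ≡ 49^2 = 2401 ≡ 627 (mod 887)
7^8 = (7^4)^2 ≡ 627^2 = 393129 ≡ 188 (mod 887)
7^16 = (7^8)^2 ≡ 188^2 = 35344 ≡ 751 (mod 887)
7^32 = (7^16)^2 ≡ 751^2 = 564001 ≡ 756 (mod 887)
7^41 = 7^32 · 7^8 · 7^1 ≡ 756 · 188 · 7 ≡ 569 (mod 887).
So A = 569. Host Y then computes K = A^b mod q = 569^10 mod 887.
569^1 ≡ 569 (mod 887)
569^2 = (569^1)^2 ≡ 569^2 = 323761 ≡ 6 (mod 887)
569^4 = (569^2)^2 ≡ 6^2 = 36 ≡ 36 (mod 887)
569^8 = (569^4)^2 ≡ 36^2 = 1296 ≡ 409 (mod 887)
569^10 = 569^8 · 569^2 ≡ 409 · 6 ≡ 680 (mod 887).

680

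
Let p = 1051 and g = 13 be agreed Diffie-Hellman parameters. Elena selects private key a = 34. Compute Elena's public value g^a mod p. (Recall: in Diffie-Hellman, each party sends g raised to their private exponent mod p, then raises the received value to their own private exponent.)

Public value = 13^34 mod 1051.
13^1 ≡ 13 (mod 1051)
13^2 = (13^1)^2 ≡ 13^2 = 169 ≡ 169 (mod 1051)
13^4 = (13^2)^2 ≡ 169^2 = 28561 ≡ 184 (mod 1051)
13^8 = (13^4)^2 ≡ 184^2 = 33856 ≡ 224 (mod 1051)
13^16 = (13^8)^2 ≡ 224^2 = 50176 ≡ 779 (mod 1051)
13^32 = (13^16)^2 ≡ 779^2 = 606841 ≡ 414 (mod 1051)
13^34 = 13^32 · 13^2 ≡ 414 · 169 ≡ 600 (mod 1051).

600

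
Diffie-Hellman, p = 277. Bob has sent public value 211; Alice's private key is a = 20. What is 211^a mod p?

Shared key K = 211^20 mod 277.
211^1 ≡ 211 (mod 277)
211^2 = (211^1)^2 ≡ 211^2 = 44521 ≡ 201 (mod 277)
211^4 = (211^2)^2 ≡ 201^2 = 40401 ≡ 236 (mod 277)
211^8 = (211^4)^2 ≡ 236^2 = 55696 ≡ 19 (mod 277)
211^16 = (211^8)^2 ≡ 19^2 = 361 ≡ 84 (mod 277)
211^20 = 211^16 · 211^4 ≡ 84 · 236 ≡ 157 (mod 277).

157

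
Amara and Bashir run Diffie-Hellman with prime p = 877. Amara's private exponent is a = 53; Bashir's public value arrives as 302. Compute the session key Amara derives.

259

Shared key K = 302^53 mod 877.
302^1 ≡ 302 (mod 877)
302^2 = (302^1)^2 ≡ 302^2 = 91204 ≡ 873 (mod 877)
302^4 = (302^2)^2 ≡ 873^2 = 762129 ≡ 16 (mod 877)
302^8 = (302^4)^2 ≡ 16^2 = 256 ≡ 256 (mod 877)
302^16 = (302^8)^2 ≡ 256^2 = 65536 ≡ 638 (mod 877)
302^32 = (302^16)^2 ≡ 638^2 = 407044 ≡ 116 (mod 877)
302^53 = 302^32 · 302^16 · 302^4 · 302^1 ≡ 116 · 638 · 16 · 302 ≡ 259 (mod 877).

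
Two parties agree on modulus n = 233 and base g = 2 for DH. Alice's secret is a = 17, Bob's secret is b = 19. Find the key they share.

16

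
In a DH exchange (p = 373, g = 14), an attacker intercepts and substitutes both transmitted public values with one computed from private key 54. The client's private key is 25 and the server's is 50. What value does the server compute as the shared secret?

342

The server receives an attacker's public value M = 14^54 mod 373 instead of the honest one.
14^1 ≡ 14 (mod 373)
14^2 = (14^1)^2 ≡ 14^2 = 196 ≡ 196 (mod 373)
14^4 = (14^2)^2 ≡ 196^2 = 38416 ≡ 370 (mod 373)
14^8 = (14^4)^2 ≡ 370^2 = 136900 ≡ 9 (mod 373)
14^16 = (14^8)^2 ≡ 9^2 = 81 ≡ 81 (mod 373)
14^32 = (14^16)^2 ≡ 81^2 = 6561 ≡ 220 (mod 373)
14^54 = 14^32 · 14^16 · 14^4 · 14^2 ≡ 220 · 81 · 370 · 196 ≡ 156 (mod 373).
So M = 156. The server computes K = M^50 mod 373.
156^1 ≡ 156 (mod 373)
156^2 = (156^1)^2 ≡ 156^2 = 24336 ≡ 91 (mod 373)
156^4 = (156^2)^2 ≡ 91^2 = 8281 ≡ 75 (mod 373)
156^8 = (156^4)^2 ≡ 75^2 = 5625 ≡ 30 (mod 373)
156^16 = (156^8)^2 ≡ 30^2 = 900 ≡ 154 (mod 373)
156^32 = (156^16)^2 ≡ 154^2 = 23716 ≡ 217 (mod 373)
156^50 = 156^32 · 156^16 · 156^2 ≡ 217 · 154 · 91 ≡ 342 (mod 373).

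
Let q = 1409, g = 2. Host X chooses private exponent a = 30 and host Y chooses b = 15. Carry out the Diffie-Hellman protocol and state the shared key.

Host Y sends B = g^b mod q = 2^15 mod 1409.
2^1 ≡ 2 (mod 1409)
2^2 = (2^1)^2 ≡ 2^2 = 4 ≡ 4 (mod 1409)
2^4 = (2^2)^2 ≡ 4^2 = 16 ≡ 16 (mod 1409)
2^8 = (2^4)^2 ≡ 16^2 = 256 ≡ 256 (mod 1409)
2^15 = 2^8 · 2^4 · 2^2 · 2^1 ≡ 256 · 16 · 4 · 2 ≡ 361 (mod 1409).
So B = 361. Host X then computes K = B^a mod q = 361^30 mod 1409.
361^1 ≡ 361 (mod 1409)
361^2 = (361^1)^2 ≡ 361^2 = 130321 ≡ 693 (mod 1409)
361^4 = (361^2)^2 ≡ 693^2 = 480249 ≡ 1189 (mod 1409)
361^8 = (361^4)^2 ≡ 1189^2 = 1413721 ≡ 494 (mod 1409)
361^16 = (361^8)^2 ≡ 494^2 = 244036 ≡ 279 (mod 1409)
361^30 = 361^16 · 361^8 · 361^4 · 361^2 ≡ 279 · 494 · 1189 · 693 ≡ 460 (mod 1409).

460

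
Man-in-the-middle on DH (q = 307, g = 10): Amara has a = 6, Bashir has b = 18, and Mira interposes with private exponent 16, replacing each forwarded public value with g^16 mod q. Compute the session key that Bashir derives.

Bashir receives Mira's public value M = 10^16 mod 307 instead of the honest one.
10^1 ≡ 10 (mod 307)
10^2 = (10^1)^2 ≡ 10^2 = 100 ≡ 100 (mod 307)
10^4 = (10^2)^2 ≡ 100^2 = 10000 ≡ 176 (mod 307)
10^8 = (10^4)^2 ≡ 176^2 = 30976 ≡ 276 (mod 307)
10^16 = (10^8)^2 ≡ 276^2 = 76176 ≡ 40 (mod 307)
So M = 40. Bashir computes K = M^18 mod 307.
40^1 ≡ 40 (mod 307)
40^2 = (40^1)^2 ≡ 40^2 = 1600 ≡ 65 (mod 307)
40^4 = (40^2)^2 ≡ 65^2 = 4225 ≡ 234 (mod 307)
40^8 = (40^4)^2 ≡ 234^2 = 54756 ≡ 110 (mod 307)
40^16 = (40^8)^2 ≡ 110^2 = 12100 ≡ 127 (mod 307)
40^18 = 40^16 · 40^2 ≡ 127 · 65 ≡ 273 (mod 307).

273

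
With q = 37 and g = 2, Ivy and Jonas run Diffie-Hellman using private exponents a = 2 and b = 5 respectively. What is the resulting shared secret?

25

Ivy sends A = g^a mod q = 2^2 mod 37.
2^1 ≡ 2 (mod 37)
2^2 = (2^1)^2 ≡ 2^2 = 4 ≡ 4 (mod 37)
So A = 4. Jonas then computes K = A^b mod q = 4^5 mod 37.
4^1 ≡ 4 (mod 37)
4^2 = (4^1)^2 ≡ 4^2 = 16 ≡ 16 (mod 37)
4^4 = (4^2)^2 ≡ 16^2 = 256 ≡ 34 (mod 37)
4^5 = 4^4 · 4^1 ≡ 34 · 4 ≡ 25 (mod 37).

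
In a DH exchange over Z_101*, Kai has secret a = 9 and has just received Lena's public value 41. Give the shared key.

32

Shared key K = 41^9 mod 101.
41^1 ≡ 41 (mod 101)
41^2 = (41^1)^2 ≡ 41^2 = 1681 ≡ 65 (mod 101)
41^4 = (41^2)^2 ≡ 65^2 = 4225 ≡ 84 (mod 101)
41^8 = (41^4)^2 ≡ 84^2 = 7056 ≡ 87 (mod 101)
41^9 = 41^8 · 41^1 ≡ 87 · 41 ≡ 32 (mod 101).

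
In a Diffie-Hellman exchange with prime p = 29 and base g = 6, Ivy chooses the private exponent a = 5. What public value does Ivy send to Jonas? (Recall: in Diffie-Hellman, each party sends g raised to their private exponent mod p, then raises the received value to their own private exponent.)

Public value = 6^{5} \pmod{29}.
6^1 ≡ 6 (mod 29)
6^2 = (6^1)^2 ≡ 6^2 = 36 ≡ 7 (mod 29)
6^4 = (6^2)^2 ≡ 7^2 = 49 ≡ 20 (mod 29)
6^5 = 6^4 · 6^1 ≡ 20 · 6 ≡ 4 (mod 29).

4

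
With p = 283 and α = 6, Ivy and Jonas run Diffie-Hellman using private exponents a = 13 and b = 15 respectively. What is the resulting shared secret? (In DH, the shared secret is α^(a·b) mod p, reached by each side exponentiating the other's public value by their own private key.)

175

Ivy sends A = α^a mod p = 6^13 mod 283.
6^1 ≡ 6 (mod 283)
6^2 = (6^1)^2 ≡ 6^2 = 36 ≡ 36 (mod 283)
6^4 = (6^2)^2 ≡ 36^2 = 1296 ≡ 164 (mod 283)
6^8 = (6^4)^2 ≡ 164^2 = 26896 ≡ 11 (mod 283)
6^13 = 6^8 · 6^4 · 6^1 ≡ 11 · 164 · 6 ≡ 70 (mod 283).
So A = 70. Jonas then computes K = A^b mod p = 70^15 mod 283.
70^1 ≡ 70 (mod 283)
70^2 = (70^1)^2 ≡ 70^2 = 4900 ≡ 89 (mod 283)
70^4 = (70^2)^2 ≡ 89^2 = 7921 ≡ 280 (mod 283)
70^8 = (70^4)^2 ≡ 280^2 = 78400 ≡ 9 (mod 283)
70^15 = 70^8 · 70^4 · 70^2 · 70^1 ≡ 9 · 280 · 89 · 70 ≡ 175 (mod 283).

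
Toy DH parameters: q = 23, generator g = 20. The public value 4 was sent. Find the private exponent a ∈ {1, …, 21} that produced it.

Try successive powers of 20 modulo 23:
20^1 ≡ 20
20^2 ≡ 9
20^3 ≡ 19
20^4 ≡ 12
20^5 ≡ 10
20^6 ≡ 16
20^7 ≡ 21
20^8 ≡ 6
20^9 ≡ 5
20^10 ≡ 8
20^11 ≡ 22
20^12 ≡ 3
20^13 ≡ 14
20^14 ≡ 4
Found: a = 14.

14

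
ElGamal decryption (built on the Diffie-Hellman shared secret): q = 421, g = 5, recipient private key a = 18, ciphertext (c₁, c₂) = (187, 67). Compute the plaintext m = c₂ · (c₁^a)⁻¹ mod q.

231

Shared mask s = c₁^a mod q = 187^18 mod 421.
187^1 ≡ 187 (mod 421)
187^2 = (187^1)^2 ≡ 187^2 = 34969 ≡ 26 (mod 421)
187^4 = (187^2)^2 ≡ 26^2 = 676 ≡ 255 (mod 421)
187^8 = (187^4)^2 ≡ 255^2 = 65025 ≡ 191 (mod 421)
187^16 = (187^8)^2 ≡ 191^2 = 36481 ≡ 275 (mod 421)
187^18 = 187^16 · 187^2 ≡ 275 · 26 ≡ 414 (mod 421).
So s = 414; s⁻¹ ≡ 60 (mod 421).
m = c₂ · s⁻¹ mod 421 = 67 · 60 mod 421 = 231.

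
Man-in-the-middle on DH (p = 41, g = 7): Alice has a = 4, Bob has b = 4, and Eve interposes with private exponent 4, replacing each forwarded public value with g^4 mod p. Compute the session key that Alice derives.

16

Alice receives Eve's public value M = 7^4 mod 41 instead of the honest one.
7^1 ≡ 7 (mod 41)
7^2 = (7^1)^2 ≡ 7^2 = 49 ≡ 8 (mod 41)
7^4 = (7^2)^2 ≡ 8^2 = 64 ≡ 23 (mod 41)
So M = 23. Alice computes K = M^4 mod 41.
23^1 ≡ 23 (mod 41)
23^2 = (23^1)^2 ≡ 23^2 = 529 ≡ 37 (mod 41)
23^4 = (23^2)^2 ≡ 37^2 = 1369 ≡ 16 (mod 41)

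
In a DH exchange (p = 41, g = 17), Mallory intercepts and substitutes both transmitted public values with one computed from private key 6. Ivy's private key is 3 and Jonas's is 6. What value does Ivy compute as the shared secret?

Ivy receives Mallory's public value M = 17^6 mod 41 instead of the honest one.
17^1 ≡ 17 (mod 41)
17^2 = (17^1)^2 ≡ 17^2 = 289 ≡ 2 (mod 41)
17^4 = (17^2)^2 ≡ 2^2 = 4 ≡ 4 (mod 41)
17^6 = 17^4 · 17^2 ≡ 4 · 2 ≡ 8 (mod 41).
So M = 8. Ivy computes K = M^3 mod 41.
8^1 ≡ 8 (mod 41)
8^2 = (8^1)^2 ≡ 8^2 = 64 ≡ 23 (mod 41)
8^3 = 8^2 · 8^1 ≡ 23 · 8 ≡ 20 (mod 41).

20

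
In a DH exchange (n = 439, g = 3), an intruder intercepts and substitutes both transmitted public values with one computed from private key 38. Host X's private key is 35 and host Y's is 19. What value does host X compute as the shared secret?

137

Host X receives an intruder's public value M = 3^38 mod 439 instead of the honest one.
3^1 ≡ 3 (mod 439)
3^2 = (3^1)^2 ≡ 3^2 = 9 ≡ 9 (mod 439)
3^4 = (3^2)^2 ≡ 9^2 = 81 ≡ 81 (mod 439)
3^8 = (3^4)^2 ≡ 81^2 = 6561 ≡ 415 (mod 439)
3^16 = (3^8)^2 ≡ 415^2 = 172225 ≡ 137 (mod 439)
3^32 = (3^16)^2 ≡ 137^2 = 18769 ≡ 331 (mod 439)
3^38 = 3^32 · 3^4 · 3^2 ≡ 331 · 81 · 9 ≡ 288 (mod 439).
So M = 288. Host X computes K = M^35 mod 439.
288^1 ≡ 288 (mod 439)
288^2 = (288^1)^2 ≡ 288^2 = 82944 ≡ 412 (mod 439)
288^4 = (288^2)^2 ≡ 412^2 = 169744 ≡ 290 (mod 439)
288^8 = (288^4)^2 ≡ 290^2 = 84100 ≡ 251 (mod 439)
288^16 = (288^8)^2 ≡ 251^2 = 63001 ≡ 224 (mod 439)
288^32 = (288^16)^2 ≡ 224^2 = 50176 ≡ 130 (mod 439)
288^35 = 288^32 · 288^2 · 288^1 ≡ 130 · 412 · 288 ≡ 137 (mod 439).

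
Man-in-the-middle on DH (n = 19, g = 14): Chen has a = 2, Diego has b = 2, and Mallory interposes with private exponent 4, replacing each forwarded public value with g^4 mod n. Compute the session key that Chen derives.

Chen receives Mallory's public value M = 14^4 mod 19 instead of the honest one.
14^1 ≡ 14 (mod 19)
14^2 = (14^1)^2 ≡ 14^2 = 196 ≡ 6 (mod 19)
14^4 = (14^2)^2 ≡ 6^2 = 36 ≡ 17 (mod 19)
So M = 17. Chen computes K = M^2 mod 19.
17^1 ≡ 17 (mod 19)
17^2 = (17^1)^2 ≡ 17^2 = 289 ≡ 4 (mod 19)

4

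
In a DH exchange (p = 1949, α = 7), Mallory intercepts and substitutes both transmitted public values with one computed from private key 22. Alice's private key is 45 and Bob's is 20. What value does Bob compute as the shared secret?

Bob receives Mallory's public value M = 7^22 mod 1949 instead of the honest one.
7^1 ≡ 7 (mod 1949)
7^2 = (7^1)^2 ≡ 7^2 = 49 ≡ 49 (mod 1949)
7^4 = (7^2)^2 ≡ 49^2 = 2401 ≡ 452 (mod 1949)
7^8 = (7^4)^2 ≡ 452^2 = 204304 ≡ 1608 (mod 1949)
7^16 = (7^8)^2 ≡ 1608^2 = 2585664 ≡ 1290 (mod 1949)
7^22 = 7^16 · 7^4 · 7^2 ≡ 1290 · 452 · 49 ≡ 529 (mod 1949).
So M = 529. Bob computes K = M^20 mod 1949.
529^1 ≡ 529 (mod 1949)
529^2 = (529^1)^2 ≡ 529^2 = 279841 ≡ 1134 (mod 1949)
529^4 = (529^2)^2 ≡ 1134^2 = 1285956 ≡ 1565 (mod 1949)
529^8 = (529^4)^2 ≡ 1565^2 = 2449225 ≡ 1281 (mod 1949)
529^16 = (529^8)^2 ≡ 1281^2 = 1640961 ≡ 1852 (mod 1949)
529^20 = 529^16 · 529^4 ≡ 1852 · 1565 ≡ 217 (mod 1949).

217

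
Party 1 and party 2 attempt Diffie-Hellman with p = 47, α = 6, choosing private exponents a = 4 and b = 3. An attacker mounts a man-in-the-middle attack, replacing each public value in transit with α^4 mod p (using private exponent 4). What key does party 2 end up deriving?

Party 2 receives an attacker's public value M = 6^4 mod 47 instead of the honest one.
6^1 ≡ 6 (mod 47)
6^2 = (6^1)^2 ≡ 6^2 = 36 ≡ 36 (mod 47)
6^4 = (6^2)^2 ≡ 36^2 = 1296 ≡ 27 (mod 47)
So M = 27. Party 2 computes K = M^3 mod 47.
27^1 ≡ 27 (mod 47)
27^2 = (27^1)^2 ≡ 27^2 = 729 ≡ 24 (mod 47)
27^3 = 27^2 · 27^1 ≡ 24 · 27 ≡ 37 (mod 47).

37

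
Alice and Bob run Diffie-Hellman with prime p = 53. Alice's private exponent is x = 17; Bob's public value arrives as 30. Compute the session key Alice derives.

30

Shared key K = 30^17 mod 53.
30^1 ≡ 30 (mod 53)
30^2 = (30^1)^2 ≡ 30^2 = 900 ≡ 52 (mod 53)
30^4 = (30^2)^2 ≡ 52^2 = 2704 ≡ 1 (mod 53)
30^8 = (30^4)^2 ≡ 1^2 = 1 ≡ 1 (mod 53)
30^16 = (30^8)^2 ≡ 1^2 = 1 ≡ 1 (mod 53)
30^17 = 30^16 · 30^1 ≡ 1 · 30 ≡ 30 (mod 53).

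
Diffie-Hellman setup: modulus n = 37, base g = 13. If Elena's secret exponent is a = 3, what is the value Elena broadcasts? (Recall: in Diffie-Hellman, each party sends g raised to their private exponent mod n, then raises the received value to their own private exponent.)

14

Public value = 13^3 mod 37.
13^1 ≡ 13 (mod 37)
13^2 = (13^1)^2 ≡ 13^2 = 169 ≡ 21 (mod 37)
13^3 = 13^2 · 13^1 ≡ 21 · 13 ≡ 14 (mod 37).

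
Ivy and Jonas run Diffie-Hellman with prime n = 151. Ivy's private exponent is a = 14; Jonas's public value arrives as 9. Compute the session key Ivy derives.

Shared key K = 9^14 mod 151.
9^1 ≡ 9 (mod 151)
9^2 = (9^1)^2 ≡ 9^2 = 81 ≡ 81 (mod 151)
9^4 = (9^2)^2 ≡ 81^2 = 6561 ≡ 68 (mod 151)
9^8 = (9^4)^2 ≡ 68^2 = 4624 ≡ 94 (mod 151)
9^14 = 9^8 · 9^4 · 9^2 ≡ 94 · 68 · 81 ≡ 124 (mod 151).

124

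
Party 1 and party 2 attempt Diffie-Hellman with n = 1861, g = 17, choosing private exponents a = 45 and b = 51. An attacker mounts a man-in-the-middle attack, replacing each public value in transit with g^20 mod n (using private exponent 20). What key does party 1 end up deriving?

291

Party 1 receives an attacker's public value M = 17^20 mod 1861 instead of the honest one.
17^1 ≡ 17 (mod 1861)
17^2 = (17^1)^2 ≡ 17^2 = 289 ≡ 289 (mod 1861)
17^4 = (17^2)^2 ≡ 289^2 = 83521 ≡ 1637 (mod 1861)
17^8 = (17^4)^2 ≡ 1637^2 = 2679769 ≡ 1790 (mod 1861)
17^16 = (17^8)^2 ≡ 1790^2 = 3204100 ≡ 1319 (mod 1861)
17^20 = 17^16 · 17^4 ≡ 1319 · 1637 ≡ 443 (mod 1861).
So M = 443. Party 1 computes K = M^45 mod 1861.
443^1 ≡ 443 (mod 1861)
443^2 = (443^1)^2 ≡ 443^2 = 196249 ≡ 844 (mod 1861)
443^4 = (443^2)^2 ≡ 844^2 = 712336 ≡ 1434 (mod 1861)
443^8 = (443^4)^2 ≡ 1434^2 = 2056356 ≡ 1812 (mod 1861)
443^16 = (443^8)^2 ≡ 1812^2 = 3283344 ≡ 540 (mod 1861)
443^32 = (443^16)^2 ≡ 540^2 = 291600 ≡ 1284 (mod 1861)
443^45 = 443^32 · 443^8 · 443^4 · 443^1 ≡ 1284 · 1812 · 1434 · 443 ≡ 291 (mod 1861).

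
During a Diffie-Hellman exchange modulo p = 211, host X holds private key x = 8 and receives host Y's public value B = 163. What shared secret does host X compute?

176

Shared key K = 163^8 mod 211.
163^1 ≡ 163 (mod 211)
163^2 = (163^1)^2 ≡ 163^2 = 26569 ≡ 194 (mod 211)
163^4 = (163^2)^2 ≡ 194^2 = 37636 ≡ 78 (mod 211)
163^8 = (163^4)^2 ≡ 78^2 = 6084 ≡ 176 (mod 211)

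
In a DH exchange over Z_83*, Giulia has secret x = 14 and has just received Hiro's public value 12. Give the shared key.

27

Shared key K = 12^14 mod 83.
12^1 ≡ 12 (mod 83)
12^2 = (12^1)^2 ≡ 12^2 = 144 ≡ 61 (mod 83)
12^4 = (12^2)^2 ≡ 61^2 = 3721 ≡ 69 (mod 83)
12^8 = (12^4)^2 ≡ 69^2 = 4761 ≡ 30 (mod 83)
12^14 = 12^8 · 12^4 · 12^2 ≡ 30 · 69 · 61 ≡ 27 (mod 83).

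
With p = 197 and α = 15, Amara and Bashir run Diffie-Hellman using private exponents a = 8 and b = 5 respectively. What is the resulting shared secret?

Bashir sends B = α^b mod p = 15^5 mod 197.
15^1 ≡ 15 (mod 197)
15^2 = (15^1)^2 ≡ 15^2 = 225 ≡ 28 (mod 197)
15^4 = (15^2)^2 ≡ 28^2 = 784 ≡ 193 (mod 197)
15^5 = 15^4 · 15^1 ≡ 193 · 15 ≡ 137 (mod 197).
So B = 137. Amara then computes K = B^a mod p = 137^8 mod 197.
137^1 ≡ 137 (mod 197)
137^2 = (137^1)^2 ≡ 137^2 = 18769 ≡ 54 (mod 197)
137^4 = (137^2)^2 ≡ 54^2 = 2916 ≡ 158 (mod 197)
137^8 = (137^4)^2 ≡ 158^2 = 24964 ≡ 142 (mod 197)

142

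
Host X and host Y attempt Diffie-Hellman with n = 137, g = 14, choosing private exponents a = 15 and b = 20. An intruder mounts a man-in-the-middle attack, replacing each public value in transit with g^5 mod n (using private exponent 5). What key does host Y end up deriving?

Host Y receives an intruder's public value M = 14^5 mod 137 instead of the honest one.
14^1 ≡ 14 (mod 137)
14^2 = (14^1)^2 ≡ 14^2 = 196 ≡ 59 (mod 137)
14^4 = (14^2)^2 ≡ 59^2 = 3481 ≡ 56 (mod 137)
14^5 = 14^4 · 14^1 ≡ 56 · 14 ≡ 99 (mod 137).
So M = 99. Host Y computes K = M^20 mod 137.
99^1 ≡ 99 (mod 137)
99^2 = (99^1)^2 ≡ 99^2 = 9801 ≡ 74 (mod 137)
99^4 = (99^2)^2 ≡ 74^2 = 5476 ≡ 133 (mod 137)
99^8 = (99^4)^2 ≡ 133^2 = 17689 ≡ 16 (mod 137)
99^16 = (99^8)^2 ≡ 16^2 = 256 ≡ 119 (mod 137)
99^20 = 99^16 · 99^4 ≡ 119 · 133 ≡ 72 (mod 137).

72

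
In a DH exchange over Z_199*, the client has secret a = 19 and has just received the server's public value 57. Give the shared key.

160

Shared key K = 57^19 mod 199.
57^1 ≡ 57 (mod 199)
57^2 = (57^1)^2 ≡ 57^2 = 3249 ≡ 65 (mod 199)
57^4 = (57^2)^2 ≡ 65^2 = 4225 ≡ 46 (mod 199)
57^8 = (57^4)^2 ≡ 46^2 = 2116 ≡ 126 (mod 199)
57^16 = (57^8)^2 ≡ 126^2 = 15876 ≡ 155 (mod 199)
57^19 = 57^16 · 57^2 · 57^1 ≡ 155 · 65 · 57 ≡ 160 (mod 199).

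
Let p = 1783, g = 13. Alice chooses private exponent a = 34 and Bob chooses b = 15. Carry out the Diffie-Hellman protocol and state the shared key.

1172

Alice sends A = g^a mod p = 13^34 mod 1783.
13^1 ≡ 13 (mod 1783)
13^2 = (13^1)^2 ≡ 13^2 = 169 ≡ 169 (mod 1783)
13^4 = (13^2)^2 ≡ 169^2 = 28561 ≡ 33 (mod 1783)
13^8 = (13^4)^2 ≡ 33^2 = 1089 ≡ 1089 (mod 1783)
13^16 = (13^8)^2 ≡ 1089^2 = 1185921 ≡ 226 (mod 1783)
13^32 = (13^16)^2 ≡ 226^2 = 51076 ≡ 1152 (mod 1783)
13^34 = 13^32 · 13^2 ≡ 1152 · 169 ≡ 341 (mod 1783).
So A = 341. Bob then computes K = A^b mod p = 341^15 mod 1783.
341^1 ≡ 341 (mod 1783)
341^2 = (341^1)^2 ≡ 341^2 = 116281 ≡ 386 (mod 1783)
341^4 = (341^2)^2 ≡ 386^2 = 148996 ≡ 1007 (mod 1783)
341^8 = (341^4)^2 ≡ 1007^2 = 1014049 ≡ 1305 (mod 1783)
341^15 = 341^8 · 341^4 · 341^2 · 341^1 ≡ 1305 · 1007 · 386 · 341 ≡ 1172 (mod 1783).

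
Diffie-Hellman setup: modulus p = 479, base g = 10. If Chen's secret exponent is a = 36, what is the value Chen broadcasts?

21

Public value = 10^36 (mod 479).
10^1 ≡ 10 (mod 479)
10^2 = (10^1)^2 ≡ 10^2 = 100 ≡ 100 (mod 479)
10^4 = (10^2)^2 ≡ 100^2 = 10000 ≡ 420 (mod 479)
10^8 = (10^4)^2 ≡ 420^2 = 176400 ≡ 128 (mod 479)
10^16 = (10^8)^2 ≡ 128^2 = 16384 ≡ 98 (mod 479)
10^32 = (10^16)^2 ≡ 98^2 = 9604 ≡ 24 (mod 479)
10^36 = 10^32 · 10^4 ≡ 24 · 420 ≡ 21 (mod 479).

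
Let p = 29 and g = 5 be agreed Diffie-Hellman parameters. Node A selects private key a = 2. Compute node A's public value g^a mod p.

Public value = 5^2 mod 29.
5^1 ≡ 5 (mod 29)
5^2 = (5^1)^2 ≡ 5^2 = 25 ≡ 25 (mod 29)

25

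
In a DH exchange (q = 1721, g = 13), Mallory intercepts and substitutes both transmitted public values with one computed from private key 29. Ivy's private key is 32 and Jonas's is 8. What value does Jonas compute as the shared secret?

Jonas receives Mallory's public value M = 13^29 mod 1721 instead of the honest one.
13^1 ≡ 13 (mod 1721)
13^2 = (13^1)^2 ≡ 13^2 = 169 ≡ 169 (mod 1721)
13^4 = (13^2)^2 ≡ 169^2 = 28561 ≡ 1025 (mod 1721)
13^8 = (13^4)^2 ≡ 1025^2 = 1050625 ≡ 815 (mod 1721)
13^16 = (13^8)^2 ≡ 815^2 = 664225 ≡ 1640 (mod 1721)
13^29 = 13^16 · 13^8 · 13^4 · 13^1 ≡ 1640 · 815 · 1025 · 13 ≡ 1413 (mod 1721).
So M = 1413. Jonas computes K = M^8 mod 1721.
1413^1 ≡ 1413 (mod 1721)
1413^2 = (1413^1)^2 ≡ 1413^2 = 1996569 ≡ 209 (mod 1721)
1413^4 = (1413^2)^2 ≡ 209^2 = 43681 ≡ 656 (mod 1721)
1413^8 = (1413^4)^2 ≡ 656^2 = 430336 ≡ 86 (mod 1721)

86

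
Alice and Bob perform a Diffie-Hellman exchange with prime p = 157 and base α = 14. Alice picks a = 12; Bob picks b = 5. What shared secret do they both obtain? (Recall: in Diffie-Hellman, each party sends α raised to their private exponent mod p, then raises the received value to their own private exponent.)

Bob sends B = α^b mod p = 14^5 mod 157.
14^1 ≡ 14 (mod 157)
14^2 = (14^1)^2 ≡ 14^2 = 196 ≡ 39 (mod 157)
14^4 = (14^2)^2 ≡ 39^2 = 1521 ≡ 108 (mod 157)
14^5 = 14^4 · 14^1 ≡ 108 · 14 ≡ 99 (mod 157).
So B = 99. Alice then computes K = B^a mod p = 99^12 mod 157.
99^1 ≡ 99 (mod 157)
99^2 = (99^1)^2 ≡ 99^2 = 9801 ≡ 67 (mod 157)
99^4 = (99^2)^2 ≡ 67^2 = 4489 ≡ 93 (mod 157)
99^8 = (99^4)^2 ≡ 93^2 = 8649 ≡ 14 (mod 157)
99^12 = 99^8 · 99^4 ≡ 14 · 93 ≡ 46 (mod 157).

46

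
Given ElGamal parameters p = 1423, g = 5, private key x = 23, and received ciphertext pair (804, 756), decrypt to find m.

572

Shared mask s = c₁^x mod p = 804^23 mod 1423.
804^1 ≡ 804 (mod 1423)
804^2 = (804^1)^2 ≡ 804^2 = 646416 ≡ 374 (mod 1423)
804^4 = (804^2)^2 ≡ 374^2 = 139876 ≡ 422 (mod 1423)
804^8 = (804^4)^2 ≡ 422^2 = 178084 ≡ 209 (mod 1423)
804^16 = (804^8)^2 ≡ 209^2 = 43681 ≡ 991 (mod 1423)
804^23 = 804^16 · 804^4 · 804^2 · 804^1 ≡ 991 · 422 · 374 · 804 ≡ 270 (mod 1423).
So s = 270; s⁻¹ ≡ 1228 (mod 1423).
m = c₂ · s⁻¹ mod 1423 = 756 · 1228 mod 1423 = 572.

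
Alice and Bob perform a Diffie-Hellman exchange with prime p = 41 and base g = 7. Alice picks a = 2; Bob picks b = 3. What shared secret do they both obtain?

Bob sends B = g^b mod p = 7^3 mod 41.
7^1 ≡ 7 (mod 41)
7^2 = (7^1)^2 ≡ 7^2 = 49 ≡ 8 (mod 41)
7^3 = 7^2 · 7^1 ≡ 8 · 7 ≡ 15 (mod 41).
So B = 15. Alice then computes K = B^a mod p = 15^2 mod 41.
15^1 ≡ 15 (mod 41)
15^2 = (15^1)^2 ≡ 15^2 = 225 ≡ 20 (mod 41)

20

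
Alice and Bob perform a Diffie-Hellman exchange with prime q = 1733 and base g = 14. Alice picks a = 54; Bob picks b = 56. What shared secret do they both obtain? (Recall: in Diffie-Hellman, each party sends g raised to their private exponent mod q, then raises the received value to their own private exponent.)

256

Bob sends B = g^b mod q = 14^56 mod 1733.
14^1 ≡ 14 (mod 1733)
14^2 = (14^1)^2 ≡ 14^2 = 196 ≡ 196 (mod 1733)
14^4 = (14^2)^2 ≡ 196^2 = 38416 ≡ 290 (mod 1733)
14^8 = (14^4)^2 ≡ 290^2 = 84100 ≡ 916 (mod 1733)
14^16 = (14^8)^2 ≡ 916^2 = 839056 ≡ 284 (mod 1733)
14^32 = (14^16)^2 ≡ 284^2 = 80656 ≡ 938 (mod 1733)
14^56 = 14^32 · 14^16 · 14^8 ≡ 938 · 284 · 916 ≡ 7 (mod 1733).
So B = 7. Alice then computes K = B^a mod q = 7^54 mod 1733.
7^1 ≡ 7 (mod 1733)
7^2 = (7^1)^2 ≡ 7^2 = 49 ≡ 49 (mod 1733)
7^4 = (7^2)^2 ≡ 49^2 = 2401 ≡ 668 (mod 1733)
7^8 = (7^4)^2 ≡ 668^2 = 446224 ≡ 843 (mod 1733)
7^16 = (7^8)^2 ≡ 843^2 = 710649 ≡ 119 (mod 1733)
7^32 = (7^16)^2 ≡ 119^2 = 14161 ≡ 297 (mod 1733)
7^54 = 7^32 · 7^16 · 7^4 · 7^2 ≡ 297 · 119 · 668 · 49 ≡ 256 (mod 1733).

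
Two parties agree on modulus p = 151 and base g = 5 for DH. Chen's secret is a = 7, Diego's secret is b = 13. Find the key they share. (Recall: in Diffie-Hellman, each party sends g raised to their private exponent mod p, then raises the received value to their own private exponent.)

144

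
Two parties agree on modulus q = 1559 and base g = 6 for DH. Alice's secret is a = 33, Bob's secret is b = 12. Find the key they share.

Alice sends A = g^a mod q = 6^33 mod 1559.
6^1 ≡ 6 (mod 1559)
6^2 = (6^1)^2 ≡ 6^2 = 36 ≡ 36 (mod 1559)
6^4 = (6^2)^2 ≡ 36^2 = 1296 ≡ 1296 (mod 1559)
6^8 = (6^4)^2 ≡ 1296^2 = 1679616 ≡ 573 (mod 1559)
6^16 = (6^8)^2 ≡ 573^2 = 328329 ≡ 939 (mod 1559)
6^32 = (6^16)^2 ≡ 939^2 = 881721 ≡ 886 (mod 1559)
6^33 = 6^32 · 6^1 ≡ 886 · 6 ≡ 639 (mod 1559).
So A = 639. Bob then computes K = A^b mod q = 639^12 mod 1559.
639^1 ≡ 639 (mod 1559)
639^2 = (639^1)^2 ≡ 639^2 = 408321 ≡ 1422 (mod 1559)
639^4 = (639^2)^2 ≡ 1422^2 = 2022084 ≡ 61 (mod 1559)
639^8 = (639^4)^2 ≡ 61^2 = 3721 ≡ 603 (mod 1559)
639^12 = 639^8 · 639^4 ≡ 603 · 61 ≡ 926 (mod 1559).

926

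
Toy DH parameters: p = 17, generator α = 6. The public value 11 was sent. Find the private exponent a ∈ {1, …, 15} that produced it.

9

Try successive powers of 6 modulo 17:
6^1 ≡ 6
6^2 ≡ 2
6^3 ≡ 12
6^4 ≡ 4
6^5 ≡ 7
6^6 ≡ 8
6^7 ≡ 14
6^8 ≡ 16
6^9 ≡ 11
Found: a = 9.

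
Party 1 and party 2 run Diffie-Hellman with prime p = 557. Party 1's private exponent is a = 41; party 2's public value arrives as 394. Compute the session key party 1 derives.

Shared key K = 394^41 mod 557.
394^1 ≡ 394 (mod 557)
394^2 = (394^1)^2 ≡ 394^2 = 155236 ≡ 390 (mod 557)
394^4 = (394^2)^2 ≡ 390^2 = 152100 ≡ 39 (mod 557)
394^8 = (394^4)^2 ≡ 39^2 = 1521 ≡ 407 (mod 557)
394^16 = (394^8)^2 ≡ 407^2 = 165649 ≡ 220 (mod 557)
394^32 = (394^16)^2 ≡ 220^2 = 48400 ≡ 498 (mod 557)
394^41 = 394^32 · 394^8 · 394^1 ≡ 498 · 407 · 394 ≡ 80 (mod 557).

80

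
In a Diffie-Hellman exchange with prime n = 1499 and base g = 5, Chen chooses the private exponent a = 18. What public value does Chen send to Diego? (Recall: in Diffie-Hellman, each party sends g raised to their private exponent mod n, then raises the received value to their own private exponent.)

Public value = 5^18 (mod 1499).
5^1 ≡ 5 (mod 1499)
5^2 = (5^1)^2 ≡ 5^2 = 25 ≡ 25 (mod 1499)
5^4 = (5^2)^2 ≡ 25^2 = 625 ≡ 625 (mod 1499)
5^8 = (5^4)^2 ≡ 625^2 = 390625 ≡ 885 (mod 1499)
5^16 = (5^8)^2 ≡ 885^2 = 783225 ≡ 747 (mod 1499)
5^18 = 5^16 · 5^2 ≡ 747 · 25 ≡ 687 (mod 1499).

687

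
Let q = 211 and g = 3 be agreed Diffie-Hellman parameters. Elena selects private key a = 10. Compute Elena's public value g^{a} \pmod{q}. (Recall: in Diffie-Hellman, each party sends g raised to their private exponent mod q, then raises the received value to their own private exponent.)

Public value = 3^{10} \pmod{211}.
3^1 ≡ 3 (mod 211)
3^2 = (3^1)^2 ≡ 3^2 = 9 ≡ 9 (mod 211)
3^4 = (3^2)^2 ≡ 9^2 = 81 ≡ 81 (mod 211)
3^8 = (3^4)^2 ≡ 81^2 = 6561 ≡ 20 (mod 211)
3^10 = 3^8 · 3^2 ≡ 20 · 9 ≡ 180 (mod 211).

180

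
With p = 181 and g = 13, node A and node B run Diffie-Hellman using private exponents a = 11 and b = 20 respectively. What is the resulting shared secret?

73

Node A sends A = g^a mod p = 13^11 mod 181.
13^1 ≡ 13 (mod 181)
13^2 = (13^1)^2 ≡ 13^2 = 169 ≡ 169 (mod 181)
13^4 = (13^2)^2 ≡ 169^2 = 28561 ≡ 144 (mod 181)
13^8 = (13^4)^2 ≡ 144^2 = 20736 ≡ 102 (mod 181)
13^11 = 13^8 · 13^2 · 13^1 ≡ 102 · 169 · 13 ≡ 16 (mod 181).
So A = 16. Node B then computes K = A^b mod p = 16^20 mod 181.
16^1 ≡ 16 (mod 181)
16^2 = (16^1)^2 ≡ 16^2 = 256 ≡ 75 (mod 181)
16^4 = (16^2)^2 ≡ 75^2 = 5625 ≡ 14 (mod 181)
16^8 = (16^4)^2 ≡ 14^2 = 196 ≡ 15 (mod 181)
16^16 = (16^8)^2 ≡ 15^2 = 225 ≡ 44 (mod 181)
16^20 = 16^16 · 16^4 ≡ 44 · 14 ≡ 73 (mod 181).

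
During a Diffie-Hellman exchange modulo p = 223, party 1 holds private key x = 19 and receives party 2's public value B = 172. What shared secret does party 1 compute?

178

Shared key K = 172^19 mod 223.
172^1 ≡ 172 (mod 223)
172^2 = (172^1)^2 ≡ 172^2 = 29584 ≡ 148 (mod 223)
172^4 = (172^2)^2 ≡ 148^2 = 21904 ≡ 50 (mod 223)
172^8 = (172^4)^2 ≡ 50^2 = 2500 ≡ 47 (mod 223)
172^16 = (172^8)^2 ≡ 47^2 = 2209 ≡ 202 (mod 223)
172^19 = 172^16 · 172^2 · 172^1 ≡ 202 · 148 · 172 ≡ 178 (mod 223).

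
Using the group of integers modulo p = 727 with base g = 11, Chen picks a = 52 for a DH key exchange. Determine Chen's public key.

Public value = 11^52 mod 727.
11^1 ≡ 11 (mod 727)
11^2 = (11^1)^2 ≡ 11^2 = 121 ≡ 121 (mod 727)
11^4 = (11^2)^2 ≡ 121^2 = 14641 ≡ 101 (mod 727)
11^8 = (11^4)^2 ≡ 101^2 = 10201 ≡ 23 (mod 727)
11^16 = (11^8)^2 ≡ 23^2 = 529 ≡ 529 (mod 727)
11^32 = (11^16)^2 ≡ 529^2 = 279841 ≡ 673 (mod 727)
11^52 = 11^32 · 11^16 · 11^4 ≡ 673 · 529 · 101 ≡ 297 (mod 727).

297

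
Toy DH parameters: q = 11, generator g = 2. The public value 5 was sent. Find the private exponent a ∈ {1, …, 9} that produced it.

Try successive powers of 2 modulo 11:
2^1 ≡ 2
2^2 ≡ 4
2^3 ≡ 8
2^4 ≡ 5
Found: a = 4.

4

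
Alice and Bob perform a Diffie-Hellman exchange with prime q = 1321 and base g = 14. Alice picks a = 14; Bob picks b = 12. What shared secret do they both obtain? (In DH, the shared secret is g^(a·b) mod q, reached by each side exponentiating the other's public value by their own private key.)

Bob sends B = g^b mod q = 14^12 mod 1321.
14^1 ≡ 14 (mod 1321)
14^2 = (14^1)^2 ≡ 14^2 = 196 ≡ 196 (mod 1321)
14^4 = (14^2)^2 ≡ 196^2 = 38416 ≡ 107 (mod 1321)
14^8 = (14^4)^2 ≡ 107^2 = 11449 ≡ 881 (mod 1321)
14^12 = 14^8 · 14^4 ≡ 881 · 107 ≡ 476 (mod 1321).
So B = 476. Alice then computes K = B^a mod q = 476^14 mod 1321.
476^1 ≡ 476 (mod 1321)
476^2 = (476^1)^2 ≡ 476^2 = 226576 ≡ 685 (mod 1321)
476^4 = (476^2)^2 ≡ 685^2 = 469225 ≡ 270 (mod 1321)
476^8 = (476^4)^2 ≡ 270^2 = 72900 ≡ 245 (mod 1321)
476^14 = 476^8 · 476^4 · 476^2 ≡ 245 · 270 · 685 ≡ 1129 (mod 1321).

1129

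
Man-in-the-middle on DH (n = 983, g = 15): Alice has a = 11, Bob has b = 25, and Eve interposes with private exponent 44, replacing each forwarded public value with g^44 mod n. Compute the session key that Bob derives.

376

Bob receives Eve's public value M = 15^44 mod 983 instead of the honest one.
15^1 ≡ 15 (mod 983)
15^2 = (15^1)^2 ≡ 15^2 = 225 ≡ 225 (mod 983)
15^4 = (15^2)^2 ≡ 225^2 = 50625 ≡ 492 (mod 983)
15^8 = (15^4)^2 ≡ 492^2 = 242064 ≡ 246 (mod 983)
15^16 = (15^8)^2 ≡ 246^2 = 60516 ≡ 553 (mod 983)
15^32 = (15^16)^2 ≡ 553^2 = 305809 ≡ 96 (mod 983)
15^44 = 15^32 · 15^8 · 15^4 ≡ 96 · 246 · 492 ≡ 12 (mod 983).
So M = 12. Bob computes K = M^25 mod 983.
12^1 ≡ 12 (mod 983)
12^2 = (12^1)^2 ≡ 12^2 = 144 ≡ 144 (mod 983)
12^4 = (12^2)^2 ≡ 144^2 = 20736 ≡ 93 (mod 983)
12^8 = (12^4)^2 ≡ 93^2 = 8649 ≡ 785 (mod 983)
12^16 = (12^8)^2 ≡ 785^2 = 616225 ≡ 867 (mod 983)
12^25 = 12^16 · 12^8 · 12^1 ≡ 867 · 785 · 12 ≡ 376 (mod 983).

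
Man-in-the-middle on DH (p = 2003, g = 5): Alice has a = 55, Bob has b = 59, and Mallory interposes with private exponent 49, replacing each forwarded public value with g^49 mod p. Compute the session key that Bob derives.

1861

Bob receives Mallory's public value M = 5^49 mod 2003 instead of the honest one.
5^1 ≡ 5 (mod 2003)
5^2 = (5^1)^2 ≡ 5^2 = 25 ≡ 25 (mod 2003)
5^4 = (5^2)^2 ≡ 25^2 = 625 ≡ 625 (mod 2003)
5^8 = (5^4)^2 ≡ 625^2 = 390625 ≡ 40 (mod 2003)
5^16 = (5^8)^2 ≡ 40^2 = 1600 ≡ 1600 (mod 2003)
5^32 = (5^16)^2 ≡ 1600^2 = 2560000 ≡ 166 (mod 2003)
5^49 = 5^32 · 5^16 · 5^1 ≡ 166 · 1600 · 5 ≡ 11 (mod 2003).
So M = 11. Bob computes K = M^59 mod 2003.
11^1 ≡ 11 (mod 2003)
11^2 = (11^1)^2 ≡ 11^2 = 121 ≡ 121 (mod 2003)
11^4 = (11^2)^2 ≡ 121^2 = 14641 ≡ 620 (mod 2003)
11^8 = (11^4)^2 ≡ 620^2 = 384400 ≡ 1827 (mod 2003)
11^16 = (11^8)^2 ≡ 1827^2 = 3337929 ≡ 931 (mod 2003)
11^32 = (11^16)^2 ≡ 931^2 = 866761 ≡ 1465 (mod 2003)
11^59 = 11^32 · 11^16 · 11^8 · 11^2 · 11^1 ≡ 1465 · 931 · 1827 · 121 · 11 ≡ 1861 (mod 2003).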